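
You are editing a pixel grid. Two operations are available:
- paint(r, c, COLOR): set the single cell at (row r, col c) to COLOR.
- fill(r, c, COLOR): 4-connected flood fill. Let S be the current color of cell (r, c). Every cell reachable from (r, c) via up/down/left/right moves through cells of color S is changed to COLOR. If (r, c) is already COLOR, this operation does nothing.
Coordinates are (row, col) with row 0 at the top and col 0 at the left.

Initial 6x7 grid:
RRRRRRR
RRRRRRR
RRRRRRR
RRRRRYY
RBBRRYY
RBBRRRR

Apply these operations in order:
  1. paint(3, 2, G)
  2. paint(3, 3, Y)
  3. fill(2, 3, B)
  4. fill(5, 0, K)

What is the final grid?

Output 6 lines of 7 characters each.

After op 1 paint(3,2,G):
RRRRRRR
RRRRRRR
RRRRRRR
RRGRRYY
RBBRRYY
RBBRRRR
After op 2 paint(3,3,Y):
RRRRRRR
RRRRRRR
RRRRRRR
RRGYRYY
RBBRRYY
RBBRRRR
After op 3 fill(2,3,B) [32 cells changed]:
BBBBBBB
BBBBBBB
BBBBBBB
BBGYBYY
BBBBBYY
BBBBBBB
After op 4 fill(5,0,K) [36 cells changed]:
KKKKKKK
KKKKKKK
KKKKKKK
KKGYKYY
KKKKKYY
KKKKKKK

Answer: KKKKKKK
KKKKKKK
KKKKKKK
KKGYKYY
KKKKKYY
KKKKKKK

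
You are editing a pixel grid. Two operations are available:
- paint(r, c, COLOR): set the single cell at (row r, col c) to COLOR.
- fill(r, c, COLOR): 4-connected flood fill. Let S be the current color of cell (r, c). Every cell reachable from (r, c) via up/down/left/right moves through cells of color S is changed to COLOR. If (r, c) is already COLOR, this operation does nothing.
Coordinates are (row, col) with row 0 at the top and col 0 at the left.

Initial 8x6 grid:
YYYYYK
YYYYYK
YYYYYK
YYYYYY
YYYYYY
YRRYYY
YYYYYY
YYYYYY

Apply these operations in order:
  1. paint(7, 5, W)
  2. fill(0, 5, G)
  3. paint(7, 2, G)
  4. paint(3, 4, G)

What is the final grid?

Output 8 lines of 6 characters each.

After op 1 paint(7,5,W):
YYYYYK
YYYYYK
YYYYYK
YYYYYY
YYYYYY
YRRYYY
YYYYYY
YYYYYW
After op 2 fill(0,5,G) [3 cells changed]:
YYYYYG
YYYYYG
YYYYYG
YYYYYY
YYYYYY
YRRYYY
YYYYYY
YYYYYW
After op 3 paint(7,2,G):
YYYYYG
YYYYYG
YYYYYG
YYYYYY
YYYYYY
YRRYYY
YYYYYY
YYGYYW
After op 4 paint(3,4,G):
YYYYYG
YYYYYG
YYYYYG
YYYYGY
YYYYYY
YRRYYY
YYYYYY
YYGYYW

Answer: YYYYYG
YYYYYG
YYYYYG
YYYYGY
YYYYYY
YRRYYY
YYYYYY
YYGYYW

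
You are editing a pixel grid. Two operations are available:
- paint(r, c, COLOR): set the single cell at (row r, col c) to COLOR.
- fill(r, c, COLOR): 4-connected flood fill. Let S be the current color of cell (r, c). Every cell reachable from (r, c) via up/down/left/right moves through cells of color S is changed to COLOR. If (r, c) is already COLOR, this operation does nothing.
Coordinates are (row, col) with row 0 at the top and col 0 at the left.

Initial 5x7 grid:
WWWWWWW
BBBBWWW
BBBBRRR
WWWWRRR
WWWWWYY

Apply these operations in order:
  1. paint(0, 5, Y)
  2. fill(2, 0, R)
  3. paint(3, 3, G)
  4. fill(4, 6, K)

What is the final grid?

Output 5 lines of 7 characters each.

Answer: WWWWWYW
RRRRWWW
RRRRRRR
WWWGRRR
WWWWWKK

Derivation:
After op 1 paint(0,5,Y):
WWWWWYW
BBBBWWW
BBBBRRR
WWWWRRR
WWWWWYY
After op 2 fill(2,0,R) [8 cells changed]:
WWWWWYW
RRRRWWW
RRRRRRR
WWWWRRR
WWWWWYY
After op 3 paint(3,3,G):
WWWWWYW
RRRRWWW
RRRRRRR
WWWGRRR
WWWWWYY
After op 4 fill(4,6,K) [2 cells changed]:
WWWWWYW
RRRRWWW
RRRRRRR
WWWGRRR
WWWWWKK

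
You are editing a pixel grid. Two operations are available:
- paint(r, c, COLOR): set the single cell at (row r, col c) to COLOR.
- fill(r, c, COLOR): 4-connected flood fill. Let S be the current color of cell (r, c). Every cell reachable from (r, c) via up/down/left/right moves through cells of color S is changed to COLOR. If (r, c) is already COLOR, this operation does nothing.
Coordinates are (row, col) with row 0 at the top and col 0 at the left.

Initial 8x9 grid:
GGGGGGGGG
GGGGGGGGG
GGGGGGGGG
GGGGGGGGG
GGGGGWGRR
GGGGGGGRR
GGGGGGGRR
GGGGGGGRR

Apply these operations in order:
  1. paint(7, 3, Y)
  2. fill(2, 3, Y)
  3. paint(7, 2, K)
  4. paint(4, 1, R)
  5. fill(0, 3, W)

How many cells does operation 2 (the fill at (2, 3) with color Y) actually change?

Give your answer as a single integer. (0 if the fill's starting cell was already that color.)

Answer: 62

Derivation:
After op 1 paint(7,3,Y):
GGGGGGGGG
GGGGGGGGG
GGGGGGGGG
GGGGGGGGG
GGGGGWGRR
GGGGGGGRR
GGGGGGGRR
GGGYGGGRR
After op 2 fill(2,3,Y) [62 cells changed]:
YYYYYYYYY
YYYYYYYYY
YYYYYYYYY
YYYYYYYYY
YYYYYWYRR
YYYYYYYRR
YYYYYYYRR
YYYYYYYRR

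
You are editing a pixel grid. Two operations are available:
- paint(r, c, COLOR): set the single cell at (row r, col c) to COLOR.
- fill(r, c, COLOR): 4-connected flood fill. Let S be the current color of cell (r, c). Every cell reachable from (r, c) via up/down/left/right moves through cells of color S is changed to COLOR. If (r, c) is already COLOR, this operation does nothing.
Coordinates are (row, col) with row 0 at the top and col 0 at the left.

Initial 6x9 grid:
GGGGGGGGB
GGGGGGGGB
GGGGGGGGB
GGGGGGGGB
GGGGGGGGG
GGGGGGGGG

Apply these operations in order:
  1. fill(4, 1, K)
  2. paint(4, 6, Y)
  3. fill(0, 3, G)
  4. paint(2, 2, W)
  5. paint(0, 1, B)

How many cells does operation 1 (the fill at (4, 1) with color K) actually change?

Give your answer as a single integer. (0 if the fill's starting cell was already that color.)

After op 1 fill(4,1,K) [50 cells changed]:
KKKKKKKKB
KKKKKKKKB
KKKKKKKKB
KKKKKKKKB
KKKKKKKKK
KKKKKKKKK

Answer: 50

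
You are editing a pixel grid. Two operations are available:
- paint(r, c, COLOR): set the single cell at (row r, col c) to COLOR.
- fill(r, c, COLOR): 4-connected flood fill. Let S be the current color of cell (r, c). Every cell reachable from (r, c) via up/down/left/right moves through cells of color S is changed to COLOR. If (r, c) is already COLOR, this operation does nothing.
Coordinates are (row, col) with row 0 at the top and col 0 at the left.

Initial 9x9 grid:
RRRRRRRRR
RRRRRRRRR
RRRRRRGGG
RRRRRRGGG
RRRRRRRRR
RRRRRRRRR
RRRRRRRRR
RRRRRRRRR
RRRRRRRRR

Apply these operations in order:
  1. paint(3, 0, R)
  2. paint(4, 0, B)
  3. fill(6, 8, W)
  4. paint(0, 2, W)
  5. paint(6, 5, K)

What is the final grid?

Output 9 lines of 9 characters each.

After op 1 paint(3,0,R):
RRRRRRRRR
RRRRRRRRR
RRRRRRGGG
RRRRRRGGG
RRRRRRRRR
RRRRRRRRR
RRRRRRRRR
RRRRRRRRR
RRRRRRRRR
After op 2 paint(4,0,B):
RRRRRRRRR
RRRRRRRRR
RRRRRRGGG
RRRRRRGGG
BRRRRRRRR
RRRRRRRRR
RRRRRRRRR
RRRRRRRRR
RRRRRRRRR
After op 3 fill(6,8,W) [74 cells changed]:
WWWWWWWWW
WWWWWWWWW
WWWWWWGGG
WWWWWWGGG
BWWWWWWWW
WWWWWWWWW
WWWWWWWWW
WWWWWWWWW
WWWWWWWWW
After op 4 paint(0,2,W):
WWWWWWWWW
WWWWWWWWW
WWWWWWGGG
WWWWWWGGG
BWWWWWWWW
WWWWWWWWW
WWWWWWWWW
WWWWWWWWW
WWWWWWWWW
After op 5 paint(6,5,K):
WWWWWWWWW
WWWWWWWWW
WWWWWWGGG
WWWWWWGGG
BWWWWWWWW
WWWWWWWWW
WWWWWKWWW
WWWWWWWWW
WWWWWWWWW

Answer: WWWWWWWWW
WWWWWWWWW
WWWWWWGGG
WWWWWWGGG
BWWWWWWWW
WWWWWWWWW
WWWWWKWWW
WWWWWWWWW
WWWWWWWWW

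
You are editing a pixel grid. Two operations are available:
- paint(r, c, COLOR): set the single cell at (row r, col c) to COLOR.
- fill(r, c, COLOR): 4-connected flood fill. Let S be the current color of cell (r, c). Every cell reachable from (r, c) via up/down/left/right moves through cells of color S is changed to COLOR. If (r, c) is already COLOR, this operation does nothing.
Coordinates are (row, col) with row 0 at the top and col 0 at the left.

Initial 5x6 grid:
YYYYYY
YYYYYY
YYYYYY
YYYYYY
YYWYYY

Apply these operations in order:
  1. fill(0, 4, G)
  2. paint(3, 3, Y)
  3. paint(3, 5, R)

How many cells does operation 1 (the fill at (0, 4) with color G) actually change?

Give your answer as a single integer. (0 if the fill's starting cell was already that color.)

After op 1 fill(0,4,G) [29 cells changed]:
GGGGGG
GGGGGG
GGGGGG
GGGGGG
GGWGGG

Answer: 29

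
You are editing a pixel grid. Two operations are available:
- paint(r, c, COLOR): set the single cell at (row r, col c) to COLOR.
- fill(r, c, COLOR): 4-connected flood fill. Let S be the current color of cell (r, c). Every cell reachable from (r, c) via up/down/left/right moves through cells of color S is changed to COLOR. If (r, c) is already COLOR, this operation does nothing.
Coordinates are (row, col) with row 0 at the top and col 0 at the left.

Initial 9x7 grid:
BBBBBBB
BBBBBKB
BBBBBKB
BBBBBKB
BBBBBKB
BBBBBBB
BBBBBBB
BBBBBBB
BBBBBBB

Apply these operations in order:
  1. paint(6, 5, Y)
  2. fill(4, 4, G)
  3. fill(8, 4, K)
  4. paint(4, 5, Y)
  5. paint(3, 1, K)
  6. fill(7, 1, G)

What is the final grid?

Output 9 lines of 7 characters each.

Answer: GGGGGGG
GGGGGGG
GGGGGGG
GGGGGGG
GGGGGYG
GGGGGGG
GGGGGYG
GGGGGGG
GGGGGGG

Derivation:
After op 1 paint(6,5,Y):
BBBBBBB
BBBBBKB
BBBBBKB
BBBBBKB
BBBBBKB
BBBBBBB
BBBBBYB
BBBBBBB
BBBBBBB
After op 2 fill(4,4,G) [58 cells changed]:
GGGGGGG
GGGGGKG
GGGGGKG
GGGGGKG
GGGGGKG
GGGGGGG
GGGGGYG
GGGGGGG
GGGGGGG
After op 3 fill(8,4,K) [58 cells changed]:
KKKKKKK
KKKKKKK
KKKKKKK
KKKKKKK
KKKKKKK
KKKKKKK
KKKKKYK
KKKKKKK
KKKKKKK
After op 4 paint(4,5,Y):
KKKKKKK
KKKKKKK
KKKKKKK
KKKKKKK
KKKKKYK
KKKKKKK
KKKKKYK
KKKKKKK
KKKKKKK
After op 5 paint(3,1,K):
KKKKKKK
KKKKKKK
KKKKKKK
KKKKKKK
KKKKKYK
KKKKKKK
KKKKKYK
KKKKKKK
KKKKKKK
After op 6 fill(7,1,G) [61 cells changed]:
GGGGGGG
GGGGGGG
GGGGGGG
GGGGGGG
GGGGGYG
GGGGGGG
GGGGGYG
GGGGGGG
GGGGGGG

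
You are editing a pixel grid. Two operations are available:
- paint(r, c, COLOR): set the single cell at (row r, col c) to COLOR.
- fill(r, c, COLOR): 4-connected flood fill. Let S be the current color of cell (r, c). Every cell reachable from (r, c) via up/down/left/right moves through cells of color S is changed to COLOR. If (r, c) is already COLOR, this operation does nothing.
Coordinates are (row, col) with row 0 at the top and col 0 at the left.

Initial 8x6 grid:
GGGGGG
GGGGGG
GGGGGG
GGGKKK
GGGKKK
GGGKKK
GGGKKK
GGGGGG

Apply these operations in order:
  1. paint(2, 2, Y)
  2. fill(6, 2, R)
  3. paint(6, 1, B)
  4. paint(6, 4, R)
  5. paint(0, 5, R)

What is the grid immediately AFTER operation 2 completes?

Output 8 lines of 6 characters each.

After op 1 paint(2,2,Y):
GGGGGG
GGGGGG
GGYGGG
GGGKKK
GGGKKK
GGGKKK
GGGKKK
GGGGGG
After op 2 fill(6,2,R) [35 cells changed]:
RRRRRR
RRRRRR
RRYRRR
RRRKKK
RRRKKK
RRRKKK
RRRKKK
RRRRRR

Answer: RRRRRR
RRRRRR
RRYRRR
RRRKKK
RRRKKK
RRRKKK
RRRKKK
RRRRRR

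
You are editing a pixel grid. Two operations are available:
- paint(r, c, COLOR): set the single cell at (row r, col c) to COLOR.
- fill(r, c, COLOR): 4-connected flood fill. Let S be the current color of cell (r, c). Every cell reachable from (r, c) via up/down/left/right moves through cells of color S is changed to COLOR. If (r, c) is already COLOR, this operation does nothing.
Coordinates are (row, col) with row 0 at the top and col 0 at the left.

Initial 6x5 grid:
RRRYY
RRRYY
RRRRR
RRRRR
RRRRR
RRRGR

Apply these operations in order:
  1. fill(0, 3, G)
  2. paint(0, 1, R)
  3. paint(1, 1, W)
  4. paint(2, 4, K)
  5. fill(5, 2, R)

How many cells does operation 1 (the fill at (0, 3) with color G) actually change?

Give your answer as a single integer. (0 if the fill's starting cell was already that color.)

After op 1 fill(0,3,G) [4 cells changed]:
RRRGG
RRRGG
RRRRR
RRRRR
RRRRR
RRRGR

Answer: 4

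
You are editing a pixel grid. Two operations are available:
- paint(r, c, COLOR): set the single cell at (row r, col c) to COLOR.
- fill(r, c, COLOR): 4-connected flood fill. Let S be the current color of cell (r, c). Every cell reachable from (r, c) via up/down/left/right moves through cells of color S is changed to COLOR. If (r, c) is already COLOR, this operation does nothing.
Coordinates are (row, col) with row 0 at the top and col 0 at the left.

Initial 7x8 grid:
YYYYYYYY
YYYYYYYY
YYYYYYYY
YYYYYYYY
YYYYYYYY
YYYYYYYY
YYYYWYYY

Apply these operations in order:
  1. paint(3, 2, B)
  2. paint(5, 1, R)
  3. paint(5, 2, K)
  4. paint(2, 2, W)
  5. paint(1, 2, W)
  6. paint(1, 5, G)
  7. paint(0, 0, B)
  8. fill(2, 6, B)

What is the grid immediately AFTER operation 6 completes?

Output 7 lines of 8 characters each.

Answer: YYYYYYYY
YYWYYGYY
YYWYYYYY
YYBYYYYY
YYYYYYYY
YRKYYYYY
YYYYWYYY

Derivation:
After op 1 paint(3,2,B):
YYYYYYYY
YYYYYYYY
YYYYYYYY
YYBYYYYY
YYYYYYYY
YYYYYYYY
YYYYWYYY
After op 2 paint(5,1,R):
YYYYYYYY
YYYYYYYY
YYYYYYYY
YYBYYYYY
YYYYYYYY
YRYYYYYY
YYYYWYYY
After op 3 paint(5,2,K):
YYYYYYYY
YYYYYYYY
YYYYYYYY
YYBYYYYY
YYYYYYYY
YRKYYYYY
YYYYWYYY
After op 4 paint(2,2,W):
YYYYYYYY
YYYYYYYY
YYWYYYYY
YYBYYYYY
YYYYYYYY
YRKYYYYY
YYYYWYYY
After op 5 paint(1,2,W):
YYYYYYYY
YYWYYYYY
YYWYYYYY
YYBYYYYY
YYYYYYYY
YRKYYYYY
YYYYWYYY
After op 6 paint(1,5,G):
YYYYYYYY
YYWYYGYY
YYWYYYYY
YYBYYYYY
YYYYYYYY
YRKYYYYY
YYYYWYYY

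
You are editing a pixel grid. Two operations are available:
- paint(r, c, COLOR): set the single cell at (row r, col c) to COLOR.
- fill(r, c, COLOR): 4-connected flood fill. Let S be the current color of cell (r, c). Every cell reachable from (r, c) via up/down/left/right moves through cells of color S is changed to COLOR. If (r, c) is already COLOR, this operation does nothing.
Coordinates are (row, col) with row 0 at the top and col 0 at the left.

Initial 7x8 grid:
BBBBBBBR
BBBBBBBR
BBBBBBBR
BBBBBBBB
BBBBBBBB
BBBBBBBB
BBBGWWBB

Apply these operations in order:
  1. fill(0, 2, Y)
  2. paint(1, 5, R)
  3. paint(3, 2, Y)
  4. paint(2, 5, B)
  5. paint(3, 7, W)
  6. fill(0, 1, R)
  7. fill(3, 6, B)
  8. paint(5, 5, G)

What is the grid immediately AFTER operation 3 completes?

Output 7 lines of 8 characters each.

Answer: YYYYYYYR
YYYYYRYR
YYYYYYYR
YYYYYYYY
YYYYYYYY
YYYYYYYY
YYYGWWYY

Derivation:
After op 1 fill(0,2,Y) [50 cells changed]:
YYYYYYYR
YYYYYYYR
YYYYYYYR
YYYYYYYY
YYYYYYYY
YYYYYYYY
YYYGWWYY
After op 2 paint(1,5,R):
YYYYYYYR
YYYYYRYR
YYYYYYYR
YYYYYYYY
YYYYYYYY
YYYYYYYY
YYYGWWYY
After op 3 paint(3,2,Y):
YYYYYYYR
YYYYYRYR
YYYYYYYR
YYYYYYYY
YYYYYYYY
YYYYYYYY
YYYGWWYY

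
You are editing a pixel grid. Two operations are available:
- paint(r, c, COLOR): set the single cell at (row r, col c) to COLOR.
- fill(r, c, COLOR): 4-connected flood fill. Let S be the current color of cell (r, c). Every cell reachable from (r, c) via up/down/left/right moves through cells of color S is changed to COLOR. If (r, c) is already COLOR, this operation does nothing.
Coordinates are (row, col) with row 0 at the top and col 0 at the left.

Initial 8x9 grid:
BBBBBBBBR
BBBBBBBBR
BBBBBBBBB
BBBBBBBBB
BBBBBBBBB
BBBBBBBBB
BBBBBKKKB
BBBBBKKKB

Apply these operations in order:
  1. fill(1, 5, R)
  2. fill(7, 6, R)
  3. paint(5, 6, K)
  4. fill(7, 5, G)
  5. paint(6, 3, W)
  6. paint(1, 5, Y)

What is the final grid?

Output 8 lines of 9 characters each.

After op 1 fill(1,5,R) [64 cells changed]:
RRRRRRRRR
RRRRRRRRR
RRRRRRRRR
RRRRRRRRR
RRRRRRRRR
RRRRRRRRR
RRRRRKKKR
RRRRRKKKR
After op 2 fill(7,6,R) [6 cells changed]:
RRRRRRRRR
RRRRRRRRR
RRRRRRRRR
RRRRRRRRR
RRRRRRRRR
RRRRRRRRR
RRRRRRRRR
RRRRRRRRR
After op 3 paint(5,6,K):
RRRRRRRRR
RRRRRRRRR
RRRRRRRRR
RRRRRRRRR
RRRRRRRRR
RRRRRRKRR
RRRRRRRRR
RRRRRRRRR
After op 4 fill(7,5,G) [71 cells changed]:
GGGGGGGGG
GGGGGGGGG
GGGGGGGGG
GGGGGGGGG
GGGGGGGGG
GGGGGGKGG
GGGGGGGGG
GGGGGGGGG
After op 5 paint(6,3,W):
GGGGGGGGG
GGGGGGGGG
GGGGGGGGG
GGGGGGGGG
GGGGGGGGG
GGGGGGKGG
GGGWGGGGG
GGGGGGGGG
After op 6 paint(1,5,Y):
GGGGGGGGG
GGGGGYGGG
GGGGGGGGG
GGGGGGGGG
GGGGGGGGG
GGGGGGKGG
GGGWGGGGG
GGGGGGGGG

Answer: GGGGGGGGG
GGGGGYGGG
GGGGGGGGG
GGGGGGGGG
GGGGGGGGG
GGGGGGKGG
GGGWGGGGG
GGGGGGGGG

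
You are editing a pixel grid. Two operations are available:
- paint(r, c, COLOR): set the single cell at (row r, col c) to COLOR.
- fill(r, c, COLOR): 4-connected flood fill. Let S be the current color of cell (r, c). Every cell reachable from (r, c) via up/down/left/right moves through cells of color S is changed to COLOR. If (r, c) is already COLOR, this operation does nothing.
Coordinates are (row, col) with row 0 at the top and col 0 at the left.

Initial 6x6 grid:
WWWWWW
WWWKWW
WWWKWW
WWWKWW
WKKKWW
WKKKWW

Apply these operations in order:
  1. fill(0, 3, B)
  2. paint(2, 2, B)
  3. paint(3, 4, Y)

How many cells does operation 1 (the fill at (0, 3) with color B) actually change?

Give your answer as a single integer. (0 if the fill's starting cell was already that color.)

Answer: 27

Derivation:
After op 1 fill(0,3,B) [27 cells changed]:
BBBBBB
BBBKBB
BBBKBB
BBBKBB
BKKKBB
BKKKBB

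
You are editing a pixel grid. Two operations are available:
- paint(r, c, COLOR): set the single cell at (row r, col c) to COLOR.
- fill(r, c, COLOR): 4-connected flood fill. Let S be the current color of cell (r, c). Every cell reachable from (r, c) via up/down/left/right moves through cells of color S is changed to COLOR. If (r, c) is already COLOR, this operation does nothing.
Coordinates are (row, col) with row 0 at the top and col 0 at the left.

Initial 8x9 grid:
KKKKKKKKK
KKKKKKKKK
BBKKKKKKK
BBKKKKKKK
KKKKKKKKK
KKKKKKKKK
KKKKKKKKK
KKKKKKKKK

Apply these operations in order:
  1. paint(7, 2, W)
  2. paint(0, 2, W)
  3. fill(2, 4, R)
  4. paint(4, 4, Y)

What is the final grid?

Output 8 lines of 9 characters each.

After op 1 paint(7,2,W):
KKKKKKKKK
KKKKKKKKK
BBKKKKKKK
BBKKKKKKK
KKKKKKKKK
KKKKKKKKK
KKKKKKKKK
KKWKKKKKK
After op 2 paint(0,2,W):
KKWKKKKKK
KKKKKKKKK
BBKKKKKKK
BBKKKKKKK
KKKKKKKKK
KKKKKKKKK
KKKKKKKKK
KKWKKKKKK
After op 3 fill(2,4,R) [66 cells changed]:
RRWRRRRRR
RRRRRRRRR
BBRRRRRRR
BBRRRRRRR
RRRRRRRRR
RRRRRRRRR
RRRRRRRRR
RRWRRRRRR
After op 4 paint(4,4,Y):
RRWRRRRRR
RRRRRRRRR
BBRRRRRRR
BBRRRRRRR
RRRRYRRRR
RRRRRRRRR
RRRRRRRRR
RRWRRRRRR

Answer: RRWRRRRRR
RRRRRRRRR
BBRRRRRRR
BBRRRRRRR
RRRRYRRRR
RRRRRRRRR
RRRRRRRRR
RRWRRRRRR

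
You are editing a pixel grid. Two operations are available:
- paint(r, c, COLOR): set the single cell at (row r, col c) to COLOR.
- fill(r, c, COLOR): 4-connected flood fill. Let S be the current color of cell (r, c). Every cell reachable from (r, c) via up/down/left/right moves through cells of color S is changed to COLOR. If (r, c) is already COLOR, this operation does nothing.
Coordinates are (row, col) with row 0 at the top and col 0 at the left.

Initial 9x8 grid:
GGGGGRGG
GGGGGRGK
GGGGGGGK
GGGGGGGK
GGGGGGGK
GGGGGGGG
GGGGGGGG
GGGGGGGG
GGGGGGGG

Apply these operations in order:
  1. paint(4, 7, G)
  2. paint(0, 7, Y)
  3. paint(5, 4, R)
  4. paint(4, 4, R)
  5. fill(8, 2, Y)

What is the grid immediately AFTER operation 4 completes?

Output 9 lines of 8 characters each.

After op 1 paint(4,7,G):
GGGGGRGG
GGGGGRGK
GGGGGGGK
GGGGGGGK
GGGGGGGG
GGGGGGGG
GGGGGGGG
GGGGGGGG
GGGGGGGG
After op 2 paint(0,7,Y):
GGGGGRGY
GGGGGRGK
GGGGGGGK
GGGGGGGK
GGGGGGGG
GGGGGGGG
GGGGGGGG
GGGGGGGG
GGGGGGGG
After op 3 paint(5,4,R):
GGGGGRGY
GGGGGRGK
GGGGGGGK
GGGGGGGK
GGGGGGGG
GGGGRGGG
GGGGGGGG
GGGGGGGG
GGGGGGGG
After op 4 paint(4,4,R):
GGGGGRGY
GGGGGRGK
GGGGGGGK
GGGGGGGK
GGGGRGGG
GGGGRGGG
GGGGGGGG
GGGGGGGG
GGGGGGGG

Answer: GGGGGRGY
GGGGGRGK
GGGGGGGK
GGGGGGGK
GGGGRGGG
GGGGRGGG
GGGGGGGG
GGGGGGGG
GGGGGGGG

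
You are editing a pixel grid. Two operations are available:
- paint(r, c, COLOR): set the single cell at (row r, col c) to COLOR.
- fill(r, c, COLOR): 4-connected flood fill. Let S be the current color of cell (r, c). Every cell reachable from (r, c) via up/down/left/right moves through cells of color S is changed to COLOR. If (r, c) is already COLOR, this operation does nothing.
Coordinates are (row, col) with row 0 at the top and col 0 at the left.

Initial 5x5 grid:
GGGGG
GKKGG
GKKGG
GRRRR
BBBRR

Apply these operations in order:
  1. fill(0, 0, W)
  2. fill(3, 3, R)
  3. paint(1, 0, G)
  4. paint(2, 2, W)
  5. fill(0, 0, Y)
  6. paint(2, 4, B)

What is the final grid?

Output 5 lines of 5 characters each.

After op 1 fill(0,0,W) [12 cells changed]:
WWWWW
WKKWW
WKKWW
WRRRR
BBBRR
After op 2 fill(3,3,R) [0 cells changed]:
WWWWW
WKKWW
WKKWW
WRRRR
BBBRR
After op 3 paint(1,0,G):
WWWWW
GKKWW
WKKWW
WRRRR
BBBRR
After op 4 paint(2,2,W):
WWWWW
GKKWW
WKWWW
WRRRR
BBBRR
After op 5 fill(0,0,Y) [10 cells changed]:
YYYYY
GKKYY
WKYYY
WRRRR
BBBRR
After op 6 paint(2,4,B):
YYYYY
GKKYY
WKYYB
WRRRR
BBBRR

Answer: YYYYY
GKKYY
WKYYB
WRRRR
BBBRR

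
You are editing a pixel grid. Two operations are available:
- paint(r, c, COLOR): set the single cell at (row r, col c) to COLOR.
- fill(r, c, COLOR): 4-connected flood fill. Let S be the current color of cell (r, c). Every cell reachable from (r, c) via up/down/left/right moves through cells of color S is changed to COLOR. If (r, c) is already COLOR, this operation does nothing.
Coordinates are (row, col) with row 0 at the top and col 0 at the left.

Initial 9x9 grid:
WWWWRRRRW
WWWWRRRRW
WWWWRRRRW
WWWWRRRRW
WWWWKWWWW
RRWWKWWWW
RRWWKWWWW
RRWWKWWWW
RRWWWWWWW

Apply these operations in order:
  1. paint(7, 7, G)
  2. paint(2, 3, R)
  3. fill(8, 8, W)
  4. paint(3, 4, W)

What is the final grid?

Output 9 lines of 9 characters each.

Answer: WWWWRRRRW
WWWWRRRRW
WWWRRRRRW
WWWWWRRRW
WWWWKWWWW
RRWWKWWWW
RRWWKWWWW
RRWWKWWGW
RRWWWWWWW

Derivation:
After op 1 paint(7,7,G):
WWWWRRRRW
WWWWRRRRW
WWWWRRRRW
WWWWRRRRW
WWWWKWWWW
RRWWKWWWW
RRWWKWWWW
RRWWKWWGW
RRWWWWWWW
After op 2 paint(2,3,R):
WWWWRRRRW
WWWWRRRRW
WWWRRRRRW
WWWWRRRRW
WWWWKWWWW
RRWWKWWWW
RRWWKWWWW
RRWWKWWGW
RRWWWWWWW
After op 3 fill(8,8,W) [0 cells changed]:
WWWWRRRRW
WWWWRRRRW
WWWRRRRRW
WWWWRRRRW
WWWWKWWWW
RRWWKWWWW
RRWWKWWWW
RRWWKWWGW
RRWWWWWWW
After op 4 paint(3,4,W):
WWWWRRRRW
WWWWRRRRW
WWWRRRRRW
WWWWWRRRW
WWWWKWWWW
RRWWKWWWW
RRWWKWWWW
RRWWKWWGW
RRWWWWWWW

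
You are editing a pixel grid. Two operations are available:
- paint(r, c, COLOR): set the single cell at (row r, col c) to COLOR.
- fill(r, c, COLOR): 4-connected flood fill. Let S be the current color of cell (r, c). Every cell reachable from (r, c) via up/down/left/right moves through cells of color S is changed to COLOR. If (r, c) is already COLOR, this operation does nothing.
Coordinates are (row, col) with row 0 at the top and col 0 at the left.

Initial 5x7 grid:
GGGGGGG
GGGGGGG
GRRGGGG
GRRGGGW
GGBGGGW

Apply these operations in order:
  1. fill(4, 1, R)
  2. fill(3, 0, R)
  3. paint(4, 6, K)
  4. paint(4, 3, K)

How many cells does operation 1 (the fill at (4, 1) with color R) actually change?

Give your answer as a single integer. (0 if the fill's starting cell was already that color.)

Answer: 28

Derivation:
After op 1 fill(4,1,R) [28 cells changed]:
RRRRRRR
RRRRRRR
RRRRRRR
RRRRRRW
RRBRRRW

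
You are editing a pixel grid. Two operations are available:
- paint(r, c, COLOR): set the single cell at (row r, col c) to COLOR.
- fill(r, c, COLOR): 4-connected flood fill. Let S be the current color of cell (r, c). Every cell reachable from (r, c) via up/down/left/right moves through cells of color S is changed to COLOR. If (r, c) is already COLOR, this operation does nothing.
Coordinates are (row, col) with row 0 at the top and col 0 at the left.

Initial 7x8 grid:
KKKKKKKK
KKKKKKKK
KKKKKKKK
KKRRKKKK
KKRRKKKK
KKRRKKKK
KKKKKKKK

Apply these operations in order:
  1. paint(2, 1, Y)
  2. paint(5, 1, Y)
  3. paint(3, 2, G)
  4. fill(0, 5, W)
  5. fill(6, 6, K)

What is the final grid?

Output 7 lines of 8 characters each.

Answer: KKKKKKKK
KKKKKKKK
KYKKKKKK
KKGRKKKK
KKRRKKKK
KYRRKKKK
KKKKKKKK

Derivation:
After op 1 paint(2,1,Y):
KKKKKKKK
KKKKKKKK
KYKKKKKK
KKRRKKKK
KKRRKKKK
KKRRKKKK
KKKKKKKK
After op 2 paint(5,1,Y):
KKKKKKKK
KKKKKKKK
KYKKKKKK
KKRRKKKK
KKRRKKKK
KYRRKKKK
KKKKKKKK
After op 3 paint(3,2,G):
KKKKKKKK
KKKKKKKK
KYKKKKKK
KKGRKKKK
KKRRKKKK
KYRRKKKK
KKKKKKKK
After op 4 fill(0,5,W) [48 cells changed]:
WWWWWWWW
WWWWWWWW
WYWWWWWW
WWGRWWWW
WWRRWWWW
WYRRWWWW
WWWWWWWW
After op 5 fill(6,6,K) [48 cells changed]:
KKKKKKKK
KKKKKKKK
KYKKKKKK
KKGRKKKK
KKRRKKKK
KYRRKKKK
KKKKKKKK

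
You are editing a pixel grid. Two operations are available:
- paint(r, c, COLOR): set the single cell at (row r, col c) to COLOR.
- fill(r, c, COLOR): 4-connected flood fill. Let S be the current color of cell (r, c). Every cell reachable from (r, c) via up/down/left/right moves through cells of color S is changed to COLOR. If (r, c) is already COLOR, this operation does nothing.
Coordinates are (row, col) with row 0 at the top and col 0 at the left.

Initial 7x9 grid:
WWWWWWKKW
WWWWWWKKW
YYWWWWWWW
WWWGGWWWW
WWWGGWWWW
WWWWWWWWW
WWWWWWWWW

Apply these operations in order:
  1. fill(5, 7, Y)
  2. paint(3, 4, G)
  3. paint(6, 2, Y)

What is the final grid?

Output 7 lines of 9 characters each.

After op 1 fill(5,7,Y) [53 cells changed]:
YYYYYYKKY
YYYYYYKKY
YYYYYYYYY
YYYGGYYYY
YYYGGYYYY
YYYYYYYYY
YYYYYYYYY
After op 2 paint(3,4,G):
YYYYYYKKY
YYYYYYKKY
YYYYYYYYY
YYYGGYYYY
YYYGGYYYY
YYYYYYYYY
YYYYYYYYY
After op 3 paint(6,2,Y):
YYYYYYKKY
YYYYYYKKY
YYYYYYYYY
YYYGGYYYY
YYYGGYYYY
YYYYYYYYY
YYYYYYYYY

Answer: YYYYYYKKY
YYYYYYKKY
YYYYYYYYY
YYYGGYYYY
YYYGGYYYY
YYYYYYYYY
YYYYYYYYY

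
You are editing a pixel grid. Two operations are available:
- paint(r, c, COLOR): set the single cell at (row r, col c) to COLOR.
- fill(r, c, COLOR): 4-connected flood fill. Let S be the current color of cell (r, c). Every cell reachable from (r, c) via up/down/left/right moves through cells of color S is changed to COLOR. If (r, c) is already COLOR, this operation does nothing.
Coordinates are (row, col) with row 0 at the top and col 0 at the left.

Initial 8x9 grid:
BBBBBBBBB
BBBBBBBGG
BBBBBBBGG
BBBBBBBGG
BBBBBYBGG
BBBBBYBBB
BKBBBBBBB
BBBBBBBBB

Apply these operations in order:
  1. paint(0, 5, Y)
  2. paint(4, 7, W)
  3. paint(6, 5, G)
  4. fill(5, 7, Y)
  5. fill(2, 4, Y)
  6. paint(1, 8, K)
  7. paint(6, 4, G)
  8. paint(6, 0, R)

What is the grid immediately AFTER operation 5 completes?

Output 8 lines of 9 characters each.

After op 1 paint(0,5,Y):
BBBBBYBBB
BBBBBBBGG
BBBBBBBGG
BBBBBBBGG
BBBBBYBGG
BBBBBYBBB
BKBBBBBBB
BBBBBBBBB
After op 2 paint(4,7,W):
BBBBBYBBB
BBBBBBBGG
BBBBBBBGG
BBBBBBBGG
BBBBBYBWG
BBBBBYBBB
BKBBBBBBB
BBBBBBBBB
After op 3 paint(6,5,G):
BBBBBYBBB
BBBBBBBGG
BBBBBBBGG
BBBBBBBGG
BBBBBYBWG
BBBBBYBBB
BKBBBGBBB
BBBBBBBBB
After op 4 fill(5,7,Y) [59 cells changed]:
YYYYYYYYY
YYYYYYYGG
YYYYYYYGG
YYYYYYYGG
YYYYYYYWG
YYYYYYYYY
YKYYYGYYY
YYYYYYYYY
After op 5 fill(2,4,Y) [0 cells changed]:
YYYYYYYYY
YYYYYYYGG
YYYYYYYGG
YYYYYYYGG
YYYYYYYWG
YYYYYYYYY
YKYYYGYYY
YYYYYYYYY

Answer: YYYYYYYYY
YYYYYYYGG
YYYYYYYGG
YYYYYYYGG
YYYYYYYWG
YYYYYYYYY
YKYYYGYYY
YYYYYYYYY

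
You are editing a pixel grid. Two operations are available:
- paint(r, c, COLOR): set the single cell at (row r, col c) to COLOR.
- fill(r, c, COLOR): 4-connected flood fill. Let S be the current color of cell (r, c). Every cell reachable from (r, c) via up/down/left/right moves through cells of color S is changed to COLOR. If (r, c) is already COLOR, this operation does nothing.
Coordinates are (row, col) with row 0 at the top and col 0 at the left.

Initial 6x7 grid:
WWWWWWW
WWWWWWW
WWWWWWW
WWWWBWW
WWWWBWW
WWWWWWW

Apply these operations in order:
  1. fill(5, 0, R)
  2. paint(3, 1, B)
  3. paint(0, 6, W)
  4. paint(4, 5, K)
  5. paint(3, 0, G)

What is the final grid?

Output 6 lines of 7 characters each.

Answer: RRRRRRW
RRRRRRR
RRRRRRR
GBRRBRR
RRRRBKR
RRRRRRR

Derivation:
After op 1 fill(5,0,R) [40 cells changed]:
RRRRRRR
RRRRRRR
RRRRRRR
RRRRBRR
RRRRBRR
RRRRRRR
After op 2 paint(3,1,B):
RRRRRRR
RRRRRRR
RRRRRRR
RBRRBRR
RRRRBRR
RRRRRRR
After op 3 paint(0,6,W):
RRRRRRW
RRRRRRR
RRRRRRR
RBRRBRR
RRRRBRR
RRRRRRR
After op 4 paint(4,5,K):
RRRRRRW
RRRRRRR
RRRRRRR
RBRRBRR
RRRRBKR
RRRRRRR
After op 5 paint(3,0,G):
RRRRRRW
RRRRRRR
RRRRRRR
GBRRBRR
RRRRBKR
RRRRRRR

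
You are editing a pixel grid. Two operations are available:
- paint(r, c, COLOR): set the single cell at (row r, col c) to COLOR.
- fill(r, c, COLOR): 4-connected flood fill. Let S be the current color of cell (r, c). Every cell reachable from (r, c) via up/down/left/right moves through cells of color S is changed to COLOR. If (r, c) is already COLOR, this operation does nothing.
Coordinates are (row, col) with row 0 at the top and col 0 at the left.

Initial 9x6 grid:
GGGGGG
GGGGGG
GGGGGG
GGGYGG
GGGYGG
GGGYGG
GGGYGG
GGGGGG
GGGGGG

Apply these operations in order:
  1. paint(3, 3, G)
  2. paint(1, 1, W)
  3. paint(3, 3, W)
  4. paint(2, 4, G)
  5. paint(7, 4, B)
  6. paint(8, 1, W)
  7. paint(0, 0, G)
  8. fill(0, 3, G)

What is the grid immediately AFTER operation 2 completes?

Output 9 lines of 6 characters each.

After op 1 paint(3,3,G):
GGGGGG
GGGGGG
GGGGGG
GGGGGG
GGGYGG
GGGYGG
GGGYGG
GGGGGG
GGGGGG
After op 2 paint(1,1,W):
GGGGGG
GWGGGG
GGGGGG
GGGGGG
GGGYGG
GGGYGG
GGGYGG
GGGGGG
GGGGGG

Answer: GGGGGG
GWGGGG
GGGGGG
GGGGGG
GGGYGG
GGGYGG
GGGYGG
GGGGGG
GGGGGG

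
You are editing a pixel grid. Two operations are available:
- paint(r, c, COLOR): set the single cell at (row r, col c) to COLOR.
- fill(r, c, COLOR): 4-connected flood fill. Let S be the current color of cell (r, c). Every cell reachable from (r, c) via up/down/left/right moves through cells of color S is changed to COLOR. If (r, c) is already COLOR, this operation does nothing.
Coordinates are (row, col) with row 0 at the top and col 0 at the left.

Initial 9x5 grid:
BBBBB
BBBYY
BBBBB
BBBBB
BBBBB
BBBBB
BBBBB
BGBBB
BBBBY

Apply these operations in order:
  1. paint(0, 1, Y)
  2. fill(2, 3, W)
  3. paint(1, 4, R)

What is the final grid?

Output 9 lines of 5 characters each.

Answer: WYWWW
WWWYR
WWWWW
WWWWW
WWWWW
WWWWW
WWWWW
WGWWW
WWWWY

Derivation:
After op 1 paint(0,1,Y):
BYBBB
BBBYY
BBBBB
BBBBB
BBBBB
BBBBB
BBBBB
BGBBB
BBBBY
After op 2 fill(2,3,W) [40 cells changed]:
WYWWW
WWWYY
WWWWW
WWWWW
WWWWW
WWWWW
WWWWW
WGWWW
WWWWY
After op 3 paint(1,4,R):
WYWWW
WWWYR
WWWWW
WWWWW
WWWWW
WWWWW
WWWWW
WGWWW
WWWWY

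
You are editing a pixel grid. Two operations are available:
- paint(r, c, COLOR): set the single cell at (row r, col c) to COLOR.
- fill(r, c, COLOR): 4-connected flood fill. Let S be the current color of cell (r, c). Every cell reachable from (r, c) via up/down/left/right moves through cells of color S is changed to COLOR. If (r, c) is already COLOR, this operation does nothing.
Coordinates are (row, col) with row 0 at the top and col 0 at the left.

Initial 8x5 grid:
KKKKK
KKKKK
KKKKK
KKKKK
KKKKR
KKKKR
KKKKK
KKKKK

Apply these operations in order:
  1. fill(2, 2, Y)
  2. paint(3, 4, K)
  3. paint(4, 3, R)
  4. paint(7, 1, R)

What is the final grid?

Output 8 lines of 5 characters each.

Answer: YYYYY
YYYYY
YYYYY
YYYYK
YYYRR
YYYYR
YYYYY
YRYYY

Derivation:
After op 1 fill(2,2,Y) [38 cells changed]:
YYYYY
YYYYY
YYYYY
YYYYY
YYYYR
YYYYR
YYYYY
YYYYY
After op 2 paint(3,4,K):
YYYYY
YYYYY
YYYYY
YYYYK
YYYYR
YYYYR
YYYYY
YYYYY
After op 3 paint(4,3,R):
YYYYY
YYYYY
YYYYY
YYYYK
YYYRR
YYYYR
YYYYY
YYYYY
After op 4 paint(7,1,R):
YYYYY
YYYYY
YYYYY
YYYYK
YYYRR
YYYYR
YYYYY
YRYYY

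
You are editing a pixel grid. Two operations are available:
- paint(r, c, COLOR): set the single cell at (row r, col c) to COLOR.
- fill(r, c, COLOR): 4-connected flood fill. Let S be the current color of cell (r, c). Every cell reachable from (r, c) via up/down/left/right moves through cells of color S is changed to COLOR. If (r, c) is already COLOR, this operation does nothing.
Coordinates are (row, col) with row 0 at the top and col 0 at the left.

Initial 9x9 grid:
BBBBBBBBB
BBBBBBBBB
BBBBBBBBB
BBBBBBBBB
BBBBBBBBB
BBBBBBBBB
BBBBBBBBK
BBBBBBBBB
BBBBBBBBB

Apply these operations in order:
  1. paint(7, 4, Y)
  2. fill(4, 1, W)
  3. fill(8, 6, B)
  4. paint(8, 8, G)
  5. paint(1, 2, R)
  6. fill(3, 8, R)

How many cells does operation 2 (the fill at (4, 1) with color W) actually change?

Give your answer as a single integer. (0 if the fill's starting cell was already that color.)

After op 1 paint(7,4,Y):
BBBBBBBBB
BBBBBBBBB
BBBBBBBBB
BBBBBBBBB
BBBBBBBBB
BBBBBBBBB
BBBBBBBBK
BBBBYBBBB
BBBBBBBBB
After op 2 fill(4,1,W) [79 cells changed]:
WWWWWWWWW
WWWWWWWWW
WWWWWWWWW
WWWWWWWWW
WWWWWWWWW
WWWWWWWWW
WWWWWWWWK
WWWWYWWWW
WWWWWWWWW

Answer: 79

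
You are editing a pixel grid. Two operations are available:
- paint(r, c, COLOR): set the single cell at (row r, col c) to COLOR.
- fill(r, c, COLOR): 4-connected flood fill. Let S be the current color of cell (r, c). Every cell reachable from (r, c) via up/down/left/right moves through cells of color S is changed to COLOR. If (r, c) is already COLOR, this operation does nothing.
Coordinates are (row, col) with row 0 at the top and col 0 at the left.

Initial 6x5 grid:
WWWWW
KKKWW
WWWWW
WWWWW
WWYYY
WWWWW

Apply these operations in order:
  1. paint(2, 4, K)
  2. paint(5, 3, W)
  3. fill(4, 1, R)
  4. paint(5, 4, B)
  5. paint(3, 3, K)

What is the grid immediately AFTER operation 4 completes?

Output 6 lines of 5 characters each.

Answer: RRRRR
KKKRR
RRRRK
RRRRR
RRYYY
RRRRB

Derivation:
After op 1 paint(2,4,K):
WWWWW
KKKWW
WWWWK
WWWWW
WWYYY
WWWWW
After op 2 paint(5,3,W):
WWWWW
KKKWW
WWWWK
WWWWW
WWYYY
WWWWW
After op 3 fill(4,1,R) [23 cells changed]:
RRRRR
KKKRR
RRRRK
RRRRR
RRYYY
RRRRR
After op 4 paint(5,4,B):
RRRRR
KKKRR
RRRRK
RRRRR
RRYYY
RRRRB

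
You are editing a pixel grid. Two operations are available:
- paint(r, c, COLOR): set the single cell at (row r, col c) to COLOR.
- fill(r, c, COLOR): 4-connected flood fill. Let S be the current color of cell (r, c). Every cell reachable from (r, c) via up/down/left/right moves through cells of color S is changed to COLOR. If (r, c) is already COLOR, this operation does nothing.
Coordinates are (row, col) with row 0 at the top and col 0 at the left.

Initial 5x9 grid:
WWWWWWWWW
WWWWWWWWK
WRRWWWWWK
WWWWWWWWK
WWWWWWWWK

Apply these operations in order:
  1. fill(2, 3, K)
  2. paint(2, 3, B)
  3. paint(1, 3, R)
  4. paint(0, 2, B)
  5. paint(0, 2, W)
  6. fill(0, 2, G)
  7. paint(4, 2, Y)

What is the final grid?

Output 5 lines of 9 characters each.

Answer: KKGKKKKKK
KKKRKKKKK
KRRBKKKKK
KKKKKKKKK
KKYKKKKKK

Derivation:
After op 1 fill(2,3,K) [39 cells changed]:
KKKKKKKKK
KKKKKKKKK
KRRKKKKKK
KKKKKKKKK
KKKKKKKKK
After op 2 paint(2,3,B):
KKKKKKKKK
KKKKKKKKK
KRRBKKKKK
KKKKKKKKK
KKKKKKKKK
After op 3 paint(1,3,R):
KKKKKKKKK
KKKRKKKKK
KRRBKKKKK
KKKKKKKKK
KKKKKKKKK
After op 4 paint(0,2,B):
KKBKKKKKK
KKKRKKKKK
KRRBKKKKK
KKKKKKKKK
KKKKKKKKK
After op 5 paint(0,2,W):
KKWKKKKKK
KKKRKKKKK
KRRBKKKKK
KKKKKKKKK
KKKKKKKKK
After op 6 fill(0,2,G) [1 cells changed]:
KKGKKKKKK
KKKRKKKKK
KRRBKKKKK
KKKKKKKKK
KKKKKKKKK
After op 7 paint(4,2,Y):
KKGKKKKKK
KKKRKKKKK
KRRBKKKKK
KKKKKKKKK
KKYKKKKKK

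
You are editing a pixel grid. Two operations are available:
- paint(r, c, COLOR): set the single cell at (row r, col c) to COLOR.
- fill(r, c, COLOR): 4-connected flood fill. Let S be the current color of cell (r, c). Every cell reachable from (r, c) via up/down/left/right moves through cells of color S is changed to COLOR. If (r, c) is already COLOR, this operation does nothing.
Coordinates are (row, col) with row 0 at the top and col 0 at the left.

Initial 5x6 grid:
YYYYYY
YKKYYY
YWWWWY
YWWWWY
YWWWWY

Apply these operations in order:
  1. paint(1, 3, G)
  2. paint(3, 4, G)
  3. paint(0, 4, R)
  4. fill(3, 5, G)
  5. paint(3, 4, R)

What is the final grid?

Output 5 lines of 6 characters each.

After op 1 paint(1,3,G):
YYYYYY
YKKGYY
YWWWWY
YWWWWY
YWWWWY
After op 2 paint(3,4,G):
YYYYYY
YKKGYY
YWWWWY
YWWWGY
YWWWWY
After op 3 paint(0,4,R):
YYYYRY
YKKGYY
YWWWWY
YWWWGY
YWWWWY
After op 4 fill(3,5,G) [6 cells changed]:
YYYYRG
YKKGGG
YWWWWG
YWWWGG
YWWWWG
After op 5 paint(3,4,R):
YYYYRG
YKKGGG
YWWWWG
YWWWRG
YWWWWG

Answer: YYYYRG
YKKGGG
YWWWWG
YWWWRG
YWWWWG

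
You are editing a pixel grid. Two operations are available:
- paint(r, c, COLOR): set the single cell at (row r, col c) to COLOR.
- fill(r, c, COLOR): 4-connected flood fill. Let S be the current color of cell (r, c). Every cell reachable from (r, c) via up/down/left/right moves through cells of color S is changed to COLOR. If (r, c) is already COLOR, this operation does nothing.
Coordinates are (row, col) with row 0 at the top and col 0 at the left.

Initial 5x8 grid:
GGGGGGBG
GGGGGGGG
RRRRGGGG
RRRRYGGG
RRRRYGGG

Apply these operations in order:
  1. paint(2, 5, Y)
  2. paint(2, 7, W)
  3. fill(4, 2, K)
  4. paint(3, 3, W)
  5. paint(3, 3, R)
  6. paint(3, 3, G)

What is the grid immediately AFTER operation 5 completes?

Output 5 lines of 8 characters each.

After op 1 paint(2,5,Y):
GGGGGGBG
GGGGGGGG
RRRRGYGG
RRRRYGGG
RRRRYGGG
After op 2 paint(2,7,W):
GGGGGGBG
GGGGGGGG
RRRRGYGW
RRRRYGGG
RRRRYGGG
After op 3 fill(4,2,K) [12 cells changed]:
GGGGGGBG
GGGGGGGG
KKKKGYGW
KKKKYGGG
KKKKYGGG
After op 4 paint(3,3,W):
GGGGGGBG
GGGGGGGG
KKKKGYGW
KKKWYGGG
KKKKYGGG
After op 5 paint(3,3,R):
GGGGGGBG
GGGGGGGG
KKKKGYGW
KKKRYGGG
KKKKYGGG

Answer: GGGGGGBG
GGGGGGGG
KKKKGYGW
KKKRYGGG
KKKKYGGG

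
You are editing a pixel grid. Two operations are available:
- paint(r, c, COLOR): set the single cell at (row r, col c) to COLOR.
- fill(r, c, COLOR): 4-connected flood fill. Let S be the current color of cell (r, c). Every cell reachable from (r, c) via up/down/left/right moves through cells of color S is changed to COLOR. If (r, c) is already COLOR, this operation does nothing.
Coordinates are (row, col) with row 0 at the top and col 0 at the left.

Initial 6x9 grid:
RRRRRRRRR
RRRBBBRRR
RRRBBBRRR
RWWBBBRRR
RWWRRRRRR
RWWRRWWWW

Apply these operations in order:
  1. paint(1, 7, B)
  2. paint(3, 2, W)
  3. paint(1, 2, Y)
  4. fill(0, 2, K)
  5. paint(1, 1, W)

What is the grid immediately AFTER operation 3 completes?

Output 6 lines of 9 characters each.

After op 1 paint(1,7,B):
RRRRRRRRR
RRRBBBRBR
RRRBBBRRR
RWWBBBRRR
RWWRRRRRR
RWWRRWWWW
After op 2 paint(3,2,W):
RRRRRRRRR
RRRBBBRBR
RRRBBBRRR
RWWBBBRRR
RWWRRRRRR
RWWRRWWWW
After op 3 paint(1,2,Y):
RRRRRRRRR
RRYBBBRBR
RRRBBBRRR
RWWBBBRRR
RWWRRRRRR
RWWRRWWWW

Answer: RRRRRRRRR
RRYBBBRBR
RRRBBBRRR
RWWBBBRRR
RWWRRRRRR
RWWRRWWWW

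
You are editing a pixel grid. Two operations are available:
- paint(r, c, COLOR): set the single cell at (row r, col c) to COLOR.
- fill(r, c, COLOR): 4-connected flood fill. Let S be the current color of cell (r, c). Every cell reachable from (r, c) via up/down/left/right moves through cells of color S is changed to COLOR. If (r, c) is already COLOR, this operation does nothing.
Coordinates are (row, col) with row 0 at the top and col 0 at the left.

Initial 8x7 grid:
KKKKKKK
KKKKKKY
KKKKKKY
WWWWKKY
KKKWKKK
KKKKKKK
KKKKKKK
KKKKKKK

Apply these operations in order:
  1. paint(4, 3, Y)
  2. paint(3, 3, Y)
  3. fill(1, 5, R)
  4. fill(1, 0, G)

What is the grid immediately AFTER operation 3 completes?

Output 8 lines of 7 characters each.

After op 1 paint(4,3,Y):
KKKKKKK
KKKKKKY
KKKKKKY
WWWWKKY
KKKYKKK
KKKKKKK
KKKKKKK
KKKKKKK
After op 2 paint(3,3,Y):
KKKKKKK
KKKKKKY
KKKKKKY
WWWYKKY
KKKYKKK
KKKKKKK
KKKKKKK
KKKKKKK
After op 3 fill(1,5,R) [48 cells changed]:
RRRRRRR
RRRRRRY
RRRRRRY
WWWYRRY
RRRYRRR
RRRRRRR
RRRRRRR
RRRRRRR

Answer: RRRRRRR
RRRRRRY
RRRRRRY
WWWYRRY
RRRYRRR
RRRRRRR
RRRRRRR
RRRRRRR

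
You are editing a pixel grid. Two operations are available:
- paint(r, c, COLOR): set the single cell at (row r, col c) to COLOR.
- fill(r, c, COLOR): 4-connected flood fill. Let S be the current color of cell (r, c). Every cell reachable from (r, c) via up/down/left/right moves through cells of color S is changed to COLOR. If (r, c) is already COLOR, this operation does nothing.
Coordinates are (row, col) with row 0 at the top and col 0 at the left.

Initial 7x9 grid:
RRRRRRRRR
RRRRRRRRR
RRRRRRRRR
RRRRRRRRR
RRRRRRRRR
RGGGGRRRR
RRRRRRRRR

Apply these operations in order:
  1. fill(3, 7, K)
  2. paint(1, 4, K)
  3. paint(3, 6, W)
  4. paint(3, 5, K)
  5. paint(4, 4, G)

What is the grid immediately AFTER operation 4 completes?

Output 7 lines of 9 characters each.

After op 1 fill(3,7,K) [59 cells changed]:
KKKKKKKKK
KKKKKKKKK
KKKKKKKKK
KKKKKKKKK
KKKKKKKKK
KGGGGKKKK
KKKKKKKKK
After op 2 paint(1,4,K):
KKKKKKKKK
KKKKKKKKK
KKKKKKKKK
KKKKKKKKK
KKKKKKKKK
KGGGGKKKK
KKKKKKKKK
After op 3 paint(3,6,W):
KKKKKKKKK
KKKKKKKKK
KKKKKKKKK
KKKKKKWKK
KKKKKKKKK
KGGGGKKKK
KKKKKKKKK
After op 4 paint(3,5,K):
KKKKKKKKK
KKKKKKKKK
KKKKKKKKK
KKKKKKWKK
KKKKKKKKK
KGGGGKKKK
KKKKKKKKK

Answer: KKKKKKKKK
KKKKKKKKK
KKKKKKKKK
KKKKKKWKK
KKKKKKKKK
KGGGGKKKK
KKKKKKKKK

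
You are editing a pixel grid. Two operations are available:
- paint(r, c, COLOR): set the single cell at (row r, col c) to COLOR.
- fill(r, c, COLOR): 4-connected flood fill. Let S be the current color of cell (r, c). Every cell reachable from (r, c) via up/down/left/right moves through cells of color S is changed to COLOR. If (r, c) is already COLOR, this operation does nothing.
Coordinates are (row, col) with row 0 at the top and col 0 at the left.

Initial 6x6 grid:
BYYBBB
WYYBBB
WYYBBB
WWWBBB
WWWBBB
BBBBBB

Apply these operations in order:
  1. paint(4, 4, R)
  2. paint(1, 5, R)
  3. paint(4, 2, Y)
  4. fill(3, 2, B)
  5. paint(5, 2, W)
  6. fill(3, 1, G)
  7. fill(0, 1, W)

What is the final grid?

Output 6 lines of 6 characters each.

After op 1 paint(4,4,R):
BYYBBB
WYYBBB
WYYBBB
WWWBBB
WWWBRB
BBBBBB
After op 2 paint(1,5,R):
BYYBBB
WYYBBR
WYYBBB
WWWBBB
WWWBRB
BBBBBB
After op 3 paint(4,2,Y):
BYYBBB
WYYBBR
WYYBBB
WWWBBB
WWYBRB
BBBBBB
After op 4 fill(3,2,B) [7 cells changed]:
BYYBBB
BYYBBR
BYYBBB
BBBBBB
BBYBRB
BBBBBB
After op 5 paint(5,2,W):
BYYBBB
BYYBBR
BYYBBB
BBBBBB
BBYBRB
BBWBBB
After op 6 fill(3,1,G) [26 cells changed]:
GYYGGG
GYYGGR
GYYGGG
GGGGGG
GGYGRG
GGWGGG
After op 7 fill(0,1,W) [6 cells changed]:
GWWGGG
GWWGGR
GWWGGG
GGGGGG
GGYGRG
GGWGGG

Answer: GWWGGG
GWWGGR
GWWGGG
GGGGGG
GGYGRG
GGWGGG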